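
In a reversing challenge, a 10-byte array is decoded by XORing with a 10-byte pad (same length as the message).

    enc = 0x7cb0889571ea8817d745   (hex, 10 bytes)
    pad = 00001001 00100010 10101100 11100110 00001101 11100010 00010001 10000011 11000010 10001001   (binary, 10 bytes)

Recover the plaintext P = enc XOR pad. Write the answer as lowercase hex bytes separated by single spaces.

124 ⊕   9 = 117
176 ⊕  34 = 146
136 ⊕ 172 =  36
149 ⊕ 230 = 115
113 ⊕  13 = 124
234 ⊕ 226 =   8
136 ⊕  17 = 153
 23 ⊕ 131 = 148
215 ⊕ 194 =  21
 69 ⊕ 137 = 204

75 92 24 73 7c 08 99 94 15 cc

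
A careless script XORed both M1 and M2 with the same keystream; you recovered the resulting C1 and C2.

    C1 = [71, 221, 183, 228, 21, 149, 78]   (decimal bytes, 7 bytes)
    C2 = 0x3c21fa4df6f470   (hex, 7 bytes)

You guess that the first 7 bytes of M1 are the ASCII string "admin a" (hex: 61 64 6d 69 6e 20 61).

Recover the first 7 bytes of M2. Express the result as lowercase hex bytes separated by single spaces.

1a 98 20 c0 8d 41 5f

First, C1 ⊕ C2 = (M1 ⊕ K) ⊕ (M2 ⊕ K) = M1 ⊕ M2, so the key drops out. Then M2 = (M1 ⊕ M2) ⊕ M1 over the first 7 bytes.
byte 0: (47 XOR 3c) XOR 61 = 7b XOR 61 = 1a
byte 1: (dd XOR 21) XOR 64 = fc XOR 64 = 98
byte 2: (b7 XOR fa) XOR 6d = 4d XOR 6d = 20
byte 3: (e4 XOR 4d) XOR 69 = a9 XOR 69 = c0
byte 4: (15 XOR f6) XOR 6e = e3 XOR 6e = 8d
byte 5: (95 XOR f4) XOR 20 = 61 XOR 20 = 41
byte 6: (4e XOR 70) XOR 61 = 3e XOR 61 = 5f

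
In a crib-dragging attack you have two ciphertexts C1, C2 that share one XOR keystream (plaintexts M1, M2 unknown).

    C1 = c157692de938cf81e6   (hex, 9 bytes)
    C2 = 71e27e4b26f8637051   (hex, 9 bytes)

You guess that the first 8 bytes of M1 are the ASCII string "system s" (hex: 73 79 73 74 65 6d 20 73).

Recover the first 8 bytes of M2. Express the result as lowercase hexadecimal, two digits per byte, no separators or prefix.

c3cc6412aaad8c82

First, C1 ⊕ C2 = (M1 ⊕ K) ⊕ (M2 ⊕ K) = M1 ⊕ M2, so the key drops out. Then M2 = (M1 ⊕ M2) ⊕ M1 over the first 8 bytes.
byte 0: (c1 xor 71) xor 73 = b0 xor 73 = c3
byte 1: (57 xor e2) xor 79 = b5 xor 79 = cc
byte 2: (69 xor 7e) xor 73 = 17 xor 73 = 64
byte 3: (2d xor 4b) xor 74 = 66 xor 74 = 12
byte 4: (e9 xor 26) xor 65 = cf xor 65 = aa
byte 5: (38 xor f8) xor 6d = c0 xor 6d = ad
byte 6: (cf xor 63) xor 20 = ac xor 20 = 8c
byte 7: (81 xor 70) xor 73 = f1 xor 73 = 82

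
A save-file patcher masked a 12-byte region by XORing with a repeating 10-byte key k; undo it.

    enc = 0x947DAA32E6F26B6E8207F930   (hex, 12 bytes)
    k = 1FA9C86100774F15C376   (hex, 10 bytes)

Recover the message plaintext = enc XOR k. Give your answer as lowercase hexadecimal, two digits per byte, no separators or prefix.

The 10-byte key repeats, so the effective keystream is 1f a9 c8 61 00 77 4f 15 c3 76 1f a9.
byte 0: 94 ^ 1f = 8b
byte 1: 7d ^ a9 = d4
byte 2: aa ^ c8 = 62
byte 3: 32 ^ 61 = 53
byte 4: e6 ^ 00 = e6
byte 5: f2 ^ 77 = 85
byte 6: 6b ^ 4f = 24
byte 7: 6e ^ 15 = 7b
byte 8: 82 ^ c3 = 41
byte 9: 07 ^ 76 = 71
byte 10: f9 ^ 1f = e6
byte 11: 30 ^ a9 = 99

8bd46253e685247b4171e699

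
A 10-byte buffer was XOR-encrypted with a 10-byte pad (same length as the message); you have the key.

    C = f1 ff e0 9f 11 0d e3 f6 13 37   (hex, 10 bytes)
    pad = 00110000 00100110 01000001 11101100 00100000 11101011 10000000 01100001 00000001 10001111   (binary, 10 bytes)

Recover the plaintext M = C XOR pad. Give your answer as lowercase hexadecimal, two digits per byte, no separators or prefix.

c1d9a17331e6639712b8

XOR is its own inverse, so applying the key byte-wise gives the result directly.
f1 ⊕ 30 = c1
ff ⊕ 26 = d9
e0 ⊕ 41 = a1
9f ⊕ ec = 73
11 ⊕ 20 = 31
0d ⊕ eb = e6
e3 ⊕ 80 = 63
f6 ⊕ 61 = 97
13 ⊕ 01 = 12
37 ⊕ 8f = b8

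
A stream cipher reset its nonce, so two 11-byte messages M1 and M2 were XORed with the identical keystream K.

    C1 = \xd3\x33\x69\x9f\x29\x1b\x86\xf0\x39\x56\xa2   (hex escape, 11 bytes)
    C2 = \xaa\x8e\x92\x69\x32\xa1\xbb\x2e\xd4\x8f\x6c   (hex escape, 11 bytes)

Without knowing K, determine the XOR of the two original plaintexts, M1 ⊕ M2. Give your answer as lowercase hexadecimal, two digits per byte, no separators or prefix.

79bdfbf61bba3ddeedd9ce

C1 ⊕ C2 = (M1 ⊕ K) ⊕ (M2 ⊕ K) = M1 ⊕ M2 — the shared key cancels under XOR.
d3 ^ aa = 79
33 ^ 8e = bd
69 ^ 92 = fb
9f ^ 69 = f6
29 ^ 32 = 1b
1b ^ a1 = ba
86 ^ bb = 3d
f0 ^ 2e = de
39 ^ d4 = ed
56 ^ 8f = d9
a2 ^ 6c = ce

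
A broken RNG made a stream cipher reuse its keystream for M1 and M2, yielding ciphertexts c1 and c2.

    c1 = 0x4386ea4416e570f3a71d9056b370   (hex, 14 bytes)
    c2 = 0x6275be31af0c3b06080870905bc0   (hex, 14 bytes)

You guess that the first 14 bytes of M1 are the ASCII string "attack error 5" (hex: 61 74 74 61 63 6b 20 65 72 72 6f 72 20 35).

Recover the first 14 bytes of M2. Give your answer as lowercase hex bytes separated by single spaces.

First, c1 ⊕ c2 = (M1 ⊕ K) ⊕ (M2 ⊕ K) = M1 ⊕ M2, so the key drops out. Then M2 = (M1 ⊕ M2) ⊕ M1 over the first 14 bytes.
byte 0: (43 ^ 62) ^ 61 = 21 ^ 61 = 40
byte 1: (86 ^ 75) ^ 74 = f3 ^ 74 = 87
byte 2: (ea ^ be) ^ 74 = 54 ^ 74 = 20
byte 3: (44 ^ 31) ^ 61 = 75 ^ 61 = 14
byte 4: (16 ^ af) ^ 63 = b9 ^ 63 = da
byte 5: (e5 ^ 0c) ^ 6b = e9 ^ 6b = 82
byte 6: (70 ^ 3b) ^ 20 = 4b ^ 20 = 6b
byte 7: (f3 ^ 06) ^ 65 = f5 ^ 65 = 90
byte 8: (a7 ^ 08) ^ 72 = af ^ 72 = dd
byte 9: (1d ^ 08) ^ 72 = 15 ^ 72 = 67
byte 10: (90 ^ 70) ^ 6f = e0 ^ 6f = 8f
byte 11: (56 ^ 90) ^ 72 = c6 ^ 72 = b4
byte 12: (b3 ^ 5b) ^ 20 = e8 ^ 20 = c8
byte 13: (70 ^ c0) ^ 35 = b0 ^ 35 = 85

40 87 20 14 da 82 6b 90 dd 67 8f b4 c8 85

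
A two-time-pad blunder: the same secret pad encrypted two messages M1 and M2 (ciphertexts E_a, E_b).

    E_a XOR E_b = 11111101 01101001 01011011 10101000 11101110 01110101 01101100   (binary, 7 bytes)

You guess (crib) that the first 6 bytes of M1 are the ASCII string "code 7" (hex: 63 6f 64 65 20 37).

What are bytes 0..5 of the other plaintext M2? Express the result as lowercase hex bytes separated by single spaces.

9e 06 3f cd ce 42

Since E_a ⊕ E_b = M1 ⊕ M2, XORing with the guessed M1 bytes yields the corresponding M2 bytes: M2 = (E_a ⊕ E_b) ⊕ M1.
253 ⊕  99 = 158
105 ⊕ 111 =   6
 91 ⊕ 100 =  63
168 ⊕ 101 = 205
238 ⊕  32 = 206
117 ⊕  55 =  66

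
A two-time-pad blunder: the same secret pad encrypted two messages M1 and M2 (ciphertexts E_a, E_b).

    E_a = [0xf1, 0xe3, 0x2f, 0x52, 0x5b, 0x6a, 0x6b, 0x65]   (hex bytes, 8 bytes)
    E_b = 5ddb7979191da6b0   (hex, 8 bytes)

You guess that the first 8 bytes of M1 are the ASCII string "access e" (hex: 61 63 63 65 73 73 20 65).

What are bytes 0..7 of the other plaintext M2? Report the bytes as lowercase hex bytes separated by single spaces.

cd 5b 35 4e 31 04 ed b0

First, E_a ⊕ E_b = (M1 ⊕ K) ⊕ (M2 ⊕ K) = M1 ⊕ M2, so the key drops out. Then M2 = (M1 ⊕ M2) ⊕ M1 over the first 8 bytes.
byte 0: (f1 ⊕ 5d) ⊕ 61 = ac ⊕ 61 = cd
byte 1: (e3 ⊕ db) ⊕ 63 = 38 ⊕ 63 = 5b
byte 2: (2f ⊕ 79) ⊕ 63 = 56 ⊕ 63 = 35
byte 3: (52 ⊕ 79) ⊕ 65 = 2b ⊕ 65 = 4e
byte 4: (5b ⊕ 19) ⊕ 73 = 42 ⊕ 73 = 31
byte 5: (6a ⊕ 1d) ⊕ 73 = 77 ⊕ 73 = 04
byte 6: (6b ⊕ a6) ⊕ 20 = cd ⊕ 20 = ed
byte 7: (65 ⊕ b0) ⊕ 65 = d5 ⊕ 65 = b0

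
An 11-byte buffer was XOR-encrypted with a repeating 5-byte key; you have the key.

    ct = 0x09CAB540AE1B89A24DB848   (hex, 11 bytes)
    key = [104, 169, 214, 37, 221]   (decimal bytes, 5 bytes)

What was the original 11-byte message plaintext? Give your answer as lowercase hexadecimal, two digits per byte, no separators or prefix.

6163636573732074686520

The 5-byte key repeats, so the effective keystream is 68 a9 d6 25 dd 68 a9 d6 25 dd 68.
byte 0:   9 ^ 104 =  97
byte 1: 202 ^ 169 =  99
byte 2: 181 ^ 214 =  99
byte 3:  64 ^  37 = 101
byte 4: 174 ^ 221 = 115
byte 5:  27 ^ 104 = 115
byte 6: 137 ^ 169 =  32
byte 7: 162 ^ 214 = 116
byte 8:  77 ^  37 = 104
byte 9: 184 ^ 221 = 101
byte 10:  72 ^ 104 =  32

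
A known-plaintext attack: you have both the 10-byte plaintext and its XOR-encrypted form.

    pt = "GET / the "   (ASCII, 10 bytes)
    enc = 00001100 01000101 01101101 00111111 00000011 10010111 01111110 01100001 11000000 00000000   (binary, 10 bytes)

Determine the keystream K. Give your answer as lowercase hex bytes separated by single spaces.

4b 00 39 1f 2c b7 0a 09 a5 20

Since enc = pt ⊕ K, XORing both sides with pt gives K = pt ⊕ enc.
byte 0: 01000111 ^ 00001100 = 01001011
byte 1: 01000101 ^ 01000101 = 00000000
byte 2: 01010100 ^ 01101101 = 00111001
byte 3: 00100000 ^ 00111111 = 00011111
byte 4: 00101111 ^ 00000011 = 00101100
byte 5: 00100000 ^ 10010111 = 10110111
byte 6: 01110100 ^ 01111110 = 00001010
byte 7: 01101000 ^ 01100001 = 00001001
byte 8: 01100101 ^ 11000000 = 10100101
byte 9: 00100000 ^ 00000000 = 00100000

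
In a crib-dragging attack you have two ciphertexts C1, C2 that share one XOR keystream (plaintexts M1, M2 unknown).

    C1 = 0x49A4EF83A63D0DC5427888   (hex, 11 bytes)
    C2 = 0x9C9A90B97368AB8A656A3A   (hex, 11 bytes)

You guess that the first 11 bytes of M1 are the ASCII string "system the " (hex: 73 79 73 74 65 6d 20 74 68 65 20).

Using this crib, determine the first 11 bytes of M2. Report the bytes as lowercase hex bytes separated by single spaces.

First, C1 ⊕ C2 = (M1 ⊕ K) ⊕ (M2 ⊕ K) = M1 ⊕ M2, so the key drops out. Then M2 = (M1 ⊕ M2) ⊕ M1 over the first 11 bytes.
byte 0: (49 ⊕ 9c) ⊕ 73 = d5 ⊕ 73 = a6
byte 1: (a4 ⊕ 9a) ⊕ 79 = 3e ⊕ 79 = 47
byte 2: (ef ⊕ 90) ⊕ 73 = 7f ⊕ 73 = 0c
byte 3: (83 ⊕ b9) ⊕ 74 = 3a ⊕ 74 = 4e
byte 4: (a6 ⊕ 73) ⊕ 65 = d5 ⊕ 65 = b0
byte 5: (3d ⊕ 68) ⊕ 6d = 55 ⊕ 6d = 38
byte 6: (0d ⊕ ab) ⊕ 20 = a6 ⊕ 20 = 86
byte 7: (c5 ⊕ 8a) ⊕ 74 = 4f ⊕ 74 = 3b
byte 8: (42 ⊕ 65) ⊕ 68 = 27 ⊕ 68 = 4f
byte 9: (78 ⊕ 6a) ⊕ 65 = 12 ⊕ 65 = 77
byte 10: (88 ⊕ 3a) ⊕ 20 = b2 ⊕ 20 = 92

a6 47 0c 4e b0 38 86 3b 4f 77 92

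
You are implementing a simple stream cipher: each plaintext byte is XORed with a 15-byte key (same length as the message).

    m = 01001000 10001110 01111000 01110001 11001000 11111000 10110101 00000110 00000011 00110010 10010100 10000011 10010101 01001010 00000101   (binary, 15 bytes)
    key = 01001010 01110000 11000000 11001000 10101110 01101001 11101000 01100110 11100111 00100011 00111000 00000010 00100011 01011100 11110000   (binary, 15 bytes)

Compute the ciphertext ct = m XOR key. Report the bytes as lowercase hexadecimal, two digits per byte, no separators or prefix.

02feb8b966915d60e411ac81b616f5

XOR is its own inverse, so applying the key byte-wise gives the result directly.
01001000 xor 01001010 = 00000010
10001110 xor 01110000 = 11111110
01111000 xor 11000000 = 10111000
01110001 xor 11001000 = 10111001
11001000 xor 10101110 = 01100110
11111000 xor 01101001 = 10010001
10110101 xor 11101000 = 01011101
00000110 xor 01100110 = 01100000
00000011 xor 11100111 = 11100100
00110010 xor 00100011 = 00010001
10010100 xor 00111000 = 10101100
10000011 xor 00000010 = 10000001
10010101 xor 00100011 = 10110110
01001010 xor 01011100 = 00010110
00000101 xor 11110000 = 11110101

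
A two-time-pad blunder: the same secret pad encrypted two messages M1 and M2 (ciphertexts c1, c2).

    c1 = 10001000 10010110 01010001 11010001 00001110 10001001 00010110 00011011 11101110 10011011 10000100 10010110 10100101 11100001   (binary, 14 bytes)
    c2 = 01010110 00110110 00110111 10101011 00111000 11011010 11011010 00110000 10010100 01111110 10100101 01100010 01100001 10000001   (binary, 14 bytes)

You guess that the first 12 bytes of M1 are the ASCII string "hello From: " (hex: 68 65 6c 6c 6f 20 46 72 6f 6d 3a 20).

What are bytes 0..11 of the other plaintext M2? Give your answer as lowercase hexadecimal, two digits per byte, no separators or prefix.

First, c1 ⊕ c2 = (M1 ⊕ K) ⊕ (M2 ⊕ K) = M1 ⊕ M2, so the key drops out. Then M2 = (M1 ⊕ M2) ⊕ M1 over the first 12 bytes.
byte 0: (88 XOR 56) XOR 68 = de XOR 68 = b6
byte 1: (96 XOR 36) XOR 65 = a0 XOR 65 = c5
byte 2: (51 XOR 37) XOR 6c = 66 XOR 6c = 0a
byte 3: (d1 XOR ab) XOR 6c = 7a XOR 6c = 16
byte 4: (0e XOR 38) XOR 6f = 36 XOR 6f = 59
byte 5: (89 XOR da) XOR 20 = 53 XOR 20 = 73
byte 6: (16 XOR da) XOR 46 = cc XOR 46 = 8a
byte 7: (1b XOR 30) XOR 72 = 2b XOR 72 = 59
byte 8: (ee XOR 94) XOR 6f = 7a XOR 6f = 15
byte 9: (9b XOR 7e) XOR 6d = e5 XOR 6d = 88
byte 10: (84 XOR a5) XOR 3a = 21 XOR 3a = 1b
byte 11: (96 XOR 62) XOR 20 = f4 XOR 20 = d4

b6c50a1659738a5915881bd4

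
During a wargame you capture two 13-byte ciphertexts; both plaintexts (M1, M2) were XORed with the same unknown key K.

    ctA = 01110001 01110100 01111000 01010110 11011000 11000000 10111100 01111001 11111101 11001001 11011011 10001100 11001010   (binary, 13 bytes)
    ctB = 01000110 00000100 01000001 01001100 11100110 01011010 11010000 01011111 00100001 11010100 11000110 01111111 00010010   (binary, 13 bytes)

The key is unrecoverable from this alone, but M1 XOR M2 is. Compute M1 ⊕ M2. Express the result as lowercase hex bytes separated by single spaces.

37 70 39 1a 3e 9a 6c 26 dc 1d 1d f3 d8

ctA ⊕ ctB = (M1 ⊕ K) ⊕ (M2 ⊕ K) = M1 ⊕ M2 — the shared key cancels under XOR.
113 xor  70 =  55
116 xor   4 = 112
120 xor  65 =  57
 86 xor  76 =  26
216 xor 230 =  62
192 xor  90 = 154
188 xor 208 = 108
121 xor  95 =  38
253 xor  33 = 220
201 xor 212 =  29
219 xor 198 =  29
140 xor 127 = 243
202 xor  18 = 216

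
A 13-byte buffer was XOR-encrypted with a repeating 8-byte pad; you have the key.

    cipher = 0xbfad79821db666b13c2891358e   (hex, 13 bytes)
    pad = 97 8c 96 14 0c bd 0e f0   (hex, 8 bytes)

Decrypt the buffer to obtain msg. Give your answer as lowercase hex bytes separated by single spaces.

The 8-byte key repeats, so the effective keystream is 97 8c 96 14 0c bd 0e f0 97 8c 96 14 0c.
byte 0: bf ^ 97 = 28
byte 1: ad ^ 8c = 21
byte 2: 79 ^ 96 = ef
byte 3: 82 ^ 14 = 96
byte 4: 1d ^ 0c = 11
byte 5: b6 ^ bd = 0b
byte 6: 66 ^ 0e = 68
byte 7: b1 ^ f0 = 41
byte 8: 3c ^ 97 = ab
byte 9: 28 ^ 8c = a4
byte 10: 91 ^ 96 = 07
byte 11: 35 ^ 14 = 21
byte 12: 8e ^ 0c = 82

28 21 ef 96 11 0b 68 41 ab a4 07 21 82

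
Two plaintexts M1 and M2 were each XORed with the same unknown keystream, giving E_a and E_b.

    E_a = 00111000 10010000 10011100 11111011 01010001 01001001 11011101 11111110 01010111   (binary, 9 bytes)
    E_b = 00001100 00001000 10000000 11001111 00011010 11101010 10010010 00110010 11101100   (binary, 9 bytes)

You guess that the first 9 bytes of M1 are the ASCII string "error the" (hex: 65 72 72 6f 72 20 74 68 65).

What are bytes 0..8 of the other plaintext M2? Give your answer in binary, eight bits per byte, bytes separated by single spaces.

First, E_a ⊕ E_b = (M1 ⊕ K) ⊕ (M2 ⊕ K) = M1 ⊕ M2, so the key drops out. Then M2 = (M1 ⊕ M2) ⊕ M1 over the first 9 bytes.
byte 0: (38 XOR 0c) XOR 65 = 34 XOR 65 = 51
byte 1: (90 XOR 08) XOR 72 = 98 XOR 72 = ea
byte 2: (9c XOR 80) XOR 72 = 1c XOR 72 = 6e
byte 3: (fb XOR cf) XOR 6f = 34 XOR 6f = 5b
byte 4: (51 XOR 1a) XOR 72 = 4b XOR 72 = 39
byte 5: (49 XOR ea) XOR 20 = a3 XOR 20 = 83
byte 6: (dd XOR 92) XOR 74 = 4f XOR 74 = 3b
byte 7: (fe XOR 32) XOR 68 = cc XOR 68 = a4
byte 8: (57 XOR ec) XOR 65 = bb XOR 65 = de

01010001 11101010 01101110 01011011 00111001 10000011 00111011 10100100 11011110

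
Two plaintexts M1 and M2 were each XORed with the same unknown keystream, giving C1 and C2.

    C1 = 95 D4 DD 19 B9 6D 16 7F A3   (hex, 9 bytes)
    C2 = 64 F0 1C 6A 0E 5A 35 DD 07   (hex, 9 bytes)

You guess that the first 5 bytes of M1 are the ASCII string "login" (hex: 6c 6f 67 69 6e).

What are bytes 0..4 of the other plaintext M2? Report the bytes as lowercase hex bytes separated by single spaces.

9d 4b a6 1a d9

First, C1 ⊕ C2 = (M1 ⊕ K) ⊕ (M2 ⊕ K) = M1 ⊕ M2, so the key drops out. Then M2 = (M1 ⊕ M2) ⊕ M1 over the first 5 bytes.
byte 0: (95 ⊕ 64) ⊕ 6c = f1 ⊕ 6c = 9d
byte 1: (d4 ⊕ f0) ⊕ 6f = 24 ⊕ 6f = 4b
byte 2: (dd ⊕ 1c) ⊕ 67 = c1 ⊕ 67 = a6
byte 3: (19 ⊕ 6a) ⊕ 69 = 73 ⊕ 69 = 1a
byte 4: (b9 ⊕ 0e) ⊕ 6e = b7 ⊕ 6e = d9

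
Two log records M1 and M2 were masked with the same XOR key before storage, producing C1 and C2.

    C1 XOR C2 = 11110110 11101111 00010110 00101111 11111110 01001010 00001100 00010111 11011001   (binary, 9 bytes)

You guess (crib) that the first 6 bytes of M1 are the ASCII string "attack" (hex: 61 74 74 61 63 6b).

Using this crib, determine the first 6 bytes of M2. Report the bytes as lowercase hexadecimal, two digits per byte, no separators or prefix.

Since C1 ⊕ C2 = M1 ⊕ M2, XORing with the guessed M1 bytes yields the corresponding M2 bytes: M2 = (C1 ⊕ C2) ⊕ M1.
byte 0: 11110110 ⊕ 01100001 = 10010111
byte 1: 11101111 ⊕ 01110100 = 10011011
byte 2: 00010110 ⊕ 01110100 = 01100010
byte 3: 00101111 ⊕ 01100001 = 01001110
byte 4: 11111110 ⊕ 01100011 = 10011101
byte 5: 01001010 ⊕ 01101011 = 00100001

979b624e9d21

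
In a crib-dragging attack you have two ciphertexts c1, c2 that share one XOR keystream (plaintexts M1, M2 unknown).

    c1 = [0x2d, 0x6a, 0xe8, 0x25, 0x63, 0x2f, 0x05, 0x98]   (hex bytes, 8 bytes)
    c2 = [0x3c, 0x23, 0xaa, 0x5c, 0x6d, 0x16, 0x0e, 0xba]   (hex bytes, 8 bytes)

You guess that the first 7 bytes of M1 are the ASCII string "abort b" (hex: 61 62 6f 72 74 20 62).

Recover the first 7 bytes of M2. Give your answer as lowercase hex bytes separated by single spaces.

70 2b 2d 0b 7a 19 69

First, c1 ⊕ c2 = (M1 ⊕ K) ⊕ (M2 ⊕ K) = M1 ⊕ M2, so the key drops out. Then M2 = (M1 ⊕ M2) ⊕ M1 over the first 7 bytes.
byte 0: (2d XOR 3c) XOR 61 = 11 XOR 61 = 70
byte 1: (6a XOR 23) XOR 62 = 49 XOR 62 = 2b
byte 2: (e8 XOR aa) XOR 6f = 42 XOR 6f = 2d
byte 3: (25 XOR 5c) XOR 72 = 79 XOR 72 = 0b
byte 4: (63 XOR 6d) XOR 74 = 0e XOR 74 = 7a
byte 5: (2f XOR 16) XOR 20 = 39 XOR 20 = 19
byte 6: (05 XOR 0e) XOR 62 = 0b XOR 62 = 69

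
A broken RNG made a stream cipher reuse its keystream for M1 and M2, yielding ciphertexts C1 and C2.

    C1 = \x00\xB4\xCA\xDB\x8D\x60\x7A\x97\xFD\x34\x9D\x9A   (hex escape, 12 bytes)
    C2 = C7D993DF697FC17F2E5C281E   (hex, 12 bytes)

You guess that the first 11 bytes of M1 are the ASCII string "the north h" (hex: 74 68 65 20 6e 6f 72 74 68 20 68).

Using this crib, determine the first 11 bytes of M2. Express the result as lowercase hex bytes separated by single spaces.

b3 05 3c 24 8a 70 c9 9c bb 48 dd

First, C1 ⊕ C2 = (M1 ⊕ K) ⊕ (M2 ⊕ K) = M1 ⊕ M2, so the key drops out. Then M2 = (M1 ⊕ M2) ⊕ M1 over the first 11 bytes.
byte 0: (00 XOR c7) XOR 74 = c7 XOR 74 = b3
byte 1: (b4 XOR d9) XOR 68 = 6d XOR 68 = 05
byte 2: (ca XOR 93) XOR 65 = 59 XOR 65 = 3c
byte 3: (db XOR df) XOR 20 = 04 XOR 20 = 24
byte 4: (8d XOR 69) XOR 6e = e4 XOR 6e = 8a
byte 5: (60 XOR 7f) XOR 6f = 1f XOR 6f = 70
byte 6: (7a XOR c1) XOR 72 = bb XOR 72 = c9
byte 7: (97 XOR 7f) XOR 74 = e8 XOR 74 = 9c
byte 8: (fd XOR 2e) XOR 68 = d3 XOR 68 = bb
byte 9: (34 XOR 5c) XOR 20 = 68 XOR 20 = 48
byte 10: (9d XOR 28) XOR 68 = b5 XOR 68 = dd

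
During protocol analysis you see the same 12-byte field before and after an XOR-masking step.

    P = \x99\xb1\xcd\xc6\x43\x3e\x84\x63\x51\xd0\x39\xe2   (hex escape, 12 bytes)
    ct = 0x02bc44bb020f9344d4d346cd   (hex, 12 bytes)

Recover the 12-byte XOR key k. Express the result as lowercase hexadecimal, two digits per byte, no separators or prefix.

9b0d897d4131172785037f2f

Since ct = P ⊕ k, XORing both sides with P gives k = P ⊕ ct.
153 ^   2 = 155
177 ^ 188 =  13
205 ^  68 = 137
198 ^ 187 = 125
 67 ^   2 =  65
 62 ^  15 =  49
132 ^ 147 =  23
 99 ^  68 =  39
 81 ^ 212 = 133
208 ^ 211 =   3
 57 ^  70 = 127
226 ^ 205 =  47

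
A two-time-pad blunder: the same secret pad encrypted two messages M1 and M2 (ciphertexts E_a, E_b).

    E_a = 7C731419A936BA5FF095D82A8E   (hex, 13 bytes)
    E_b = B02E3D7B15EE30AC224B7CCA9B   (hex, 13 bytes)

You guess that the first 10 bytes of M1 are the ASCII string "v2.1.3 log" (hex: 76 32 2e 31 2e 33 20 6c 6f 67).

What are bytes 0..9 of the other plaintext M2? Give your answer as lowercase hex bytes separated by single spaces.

First, E_a ⊕ E_b = (M1 ⊕ K) ⊕ (M2 ⊕ K) = M1 ⊕ M2, so the key drops out. Then M2 = (M1 ⊕ M2) ⊕ M1 over the first 10 bytes.
byte 0: (7c ^ b0) ^ 76 = cc ^ 76 = ba
byte 1: (73 ^ 2e) ^ 32 = 5d ^ 32 = 6f
byte 2: (14 ^ 3d) ^ 2e = 29 ^ 2e = 07
byte 3: (19 ^ 7b) ^ 31 = 62 ^ 31 = 53
byte 4: (a9 ^ 15) ^ 2e = bc ^ 2e = 92
byte 5: (36 ^ ee) ^ 33 = d8 ^ 33 = eb
byte 6: (ba ^ 30) ^ 20 = 8a ^ 20 = aa
byte 7: (5f ^ ac) ^ 6c = f3 ^ 6c = 9f
byte 8: (f0 ^ 22) ^ 6f = d2 ^ 6f = bd
byte 9: (95 ^ 4b) ^ 67 = de ^ 67 = b9

ba 6f 07 53 92 eb aa 9f bd b9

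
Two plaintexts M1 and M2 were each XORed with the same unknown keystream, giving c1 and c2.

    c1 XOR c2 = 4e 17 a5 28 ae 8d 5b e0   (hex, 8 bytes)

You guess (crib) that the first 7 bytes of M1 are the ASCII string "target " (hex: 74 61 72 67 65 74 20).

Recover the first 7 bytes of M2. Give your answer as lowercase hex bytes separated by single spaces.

Since c1 ⊕ c2 = M1 ⊕ M2, XORing with the guessed M1 bytes yields the corresponding M2 bytes: M2 = (c1 ⊕ c2) ⊕ M1.
byte 0:  78 XOR 116 =  58
byte 1:  23 XOR  97 = 118
byte 2: 165 XOR 114 = 215
byte 3:  40 XOR 103 =  79
byte 4: 174 XOR 101 = 203
byte 5: 141 XOR 116 = 249
byte 6:  91 XOR  32 = 123

3a 76 d7 4f cb f9 7b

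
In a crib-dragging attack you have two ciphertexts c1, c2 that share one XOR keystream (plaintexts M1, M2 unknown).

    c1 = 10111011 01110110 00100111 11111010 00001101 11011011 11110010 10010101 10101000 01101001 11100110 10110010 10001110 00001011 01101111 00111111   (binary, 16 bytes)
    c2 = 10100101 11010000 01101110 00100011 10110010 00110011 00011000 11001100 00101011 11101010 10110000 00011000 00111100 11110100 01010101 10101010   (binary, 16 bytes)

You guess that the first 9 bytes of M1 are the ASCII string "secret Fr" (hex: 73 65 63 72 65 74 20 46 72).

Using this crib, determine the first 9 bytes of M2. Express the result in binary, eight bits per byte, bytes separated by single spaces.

01101101 11000011 00101010 10101011 11011010 10011100 11001010 00011111 11110001

First, c1 ⊕ c2 = (M1 ⊕ K) ⊕ (M2 ⊕ K) = M1 ⊕ M2, so the key drops out. Then M2 = (M1 ⊕ M2) ⊕ M1 over the first 9 bytes.
byte 0: (bb ^ a5) ^ 73 = 1e ^ 73 = 6d
byte 1: (76 ^ d0) ^ 65 = a6 ^ 65 = c3
byte 2: (27 ^ 6e) ^ 63 = 49 ^ 63 = 2a
byte 3: (fa ^ 23) ^ 72 = d9 ^ 72 = ab
byte 4: (0d ^ b2) ^ 65 = bf ^ 65 = da
byte 5: (db ^ 33) ^ 74 = e8 ^ 74 = 9c
byte 6: (f2 ^ 18) ^ 20 = ea ^ 20 = ca
byte 7: (95 ^ cc) ^ 46 = 59 ^ 46 = 1f
byte 8: (a8 ^ 2b) ^ 72 = 83 ^ 72 = f1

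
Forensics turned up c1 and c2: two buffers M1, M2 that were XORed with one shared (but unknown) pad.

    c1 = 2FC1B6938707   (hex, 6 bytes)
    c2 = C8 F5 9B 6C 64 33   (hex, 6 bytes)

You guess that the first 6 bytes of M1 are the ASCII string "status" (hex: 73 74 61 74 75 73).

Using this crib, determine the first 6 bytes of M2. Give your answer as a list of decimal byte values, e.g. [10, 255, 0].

[148, 64, 76, 139, 150, 71]

First, c1 ⊕ c2 = (M1 ⊕ K) ⊕ (M2 ⊕ K) = M1 ⊕ M2, so the key drops out. Then M2 = (M1 ⊕ M2) ⊕ M1 over the first 6 bytes.
byte 0: (2f xor c8) xor 73 = e7 xor 73 = 94
byte 1: (c1 xor f5) xor 74 = 34 xor 74 = 40
byte 2: (b6 xor 9b) xor 61 = 2d xor 61 = 4c
byte 3: (93 xor 6c) xor 74 = ff xor 74 = 8b
byte 4: (87 xor 64) xor 75 = e3 xor 75 = 96
byte 5: (07 xor 33) xor 73 = 34 xor 73 = 47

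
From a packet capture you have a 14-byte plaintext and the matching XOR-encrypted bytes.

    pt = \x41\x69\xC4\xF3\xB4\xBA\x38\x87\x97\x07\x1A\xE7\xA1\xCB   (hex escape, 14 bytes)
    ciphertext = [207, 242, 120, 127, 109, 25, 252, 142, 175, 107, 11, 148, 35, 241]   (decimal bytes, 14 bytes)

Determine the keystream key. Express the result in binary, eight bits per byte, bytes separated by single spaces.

Since ciphertext = pt ⊕ key, XORing both sides with pt gives key = pt ⊕ ciphertext.
41 xor cf = 8e
69 xor f2 = 9b
c4 xor 78 = bc
f3 xor 7f = 8c
b4 xor 6d = d9
ba xor 19 = a3
38 xor fc = c4
87 xor 8e = 09
97 xor af = 38
07 xor 6b = 6c
1a xor 0b = 11
e7 xor 94 = 73
a1 xor 23 = 82
cb xor f1 = 3a

10001110 10011011 10111100 10001100 11011001 10100011 11000100 00001001 00111000 01101100 00010001 01110011 10000010 00111010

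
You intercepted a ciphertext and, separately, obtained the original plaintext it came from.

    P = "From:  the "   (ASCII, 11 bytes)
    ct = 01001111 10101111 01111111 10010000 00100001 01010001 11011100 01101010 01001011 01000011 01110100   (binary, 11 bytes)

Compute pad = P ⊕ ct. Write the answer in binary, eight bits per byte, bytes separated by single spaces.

Since ct = P ⊕ pad, XORing both sides with P gives pad = P ⊕ ct.
46 xor 4f = 09
72 xor af = dd
6f xor 7f = 10
6d xor 90 = fd
3a xor 21 = 1b
20 xor 51 = 71
20 xor dc = fc
74 xor 6a = 1e
68 xor 4b = 23
65 xor 43 = 26
20 xor 74 = 54

00001001 11011101 00010000 11111101 00011011 01110001 11111100 00011110 00100011 00100110 01010100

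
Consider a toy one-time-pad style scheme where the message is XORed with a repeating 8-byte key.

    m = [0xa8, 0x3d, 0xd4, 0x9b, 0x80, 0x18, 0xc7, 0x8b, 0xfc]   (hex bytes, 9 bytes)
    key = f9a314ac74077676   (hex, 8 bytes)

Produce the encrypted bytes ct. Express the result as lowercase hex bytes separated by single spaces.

The 8-byte key repeats, so the effective keystream is f9 a3 14 ac 74 07 76 76 f9.
byte 0: 10101000 ⊕ 11111001 = 01010001
byte 1: 00111101 ⊕ 10100011 = 10011110
byte 2: 11010100 ⊕ 00010100 = 11000000
byte 3: 10011011 ⊕ 10101100 = 00110111
byte 4: 10000000 ⊕ 01110100 = 11110100
byte 5: 00011000 ⊕ 00000111 = 00011111
byte 6: 11000111 ⊕ 01110110 = 10110001
byte 7: 10001011 ⊕ 01110110 = 11111101
byte 8: 11111100 ⊕ 11111001 = 00000101

51 9e c0 37 f4 1f b1 fd 05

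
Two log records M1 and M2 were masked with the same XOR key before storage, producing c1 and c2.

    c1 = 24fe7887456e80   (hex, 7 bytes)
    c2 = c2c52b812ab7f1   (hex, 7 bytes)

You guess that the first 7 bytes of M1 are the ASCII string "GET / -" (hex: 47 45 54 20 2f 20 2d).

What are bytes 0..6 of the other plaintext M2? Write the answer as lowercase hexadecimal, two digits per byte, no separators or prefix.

First, c1 ⊕ c2 = (M1 ⊕ K) ⊕ (M2 ⊕ K) = M1 ⊕ M2, so the key drops out. Then M2 = (M1 ⊕ M2) ⊕ M1 over the first 7 bytes.
byte 0: (24 xor c2) xor 47 = e6 xor 47 = a1
byte 1: (fe xor c5) xor 45 = 3b xor 45 = 7e
byte 2: (78 xor 2b) xor 54 = 53 xor 54 = 07
byte 3: (87 xor 81) xor 20 = 06 xor 20 = 26
byte 4: (45 xor 2a) xor 2f = 6f xor 2f = 40
byte 5: (6e xor b7) xor 20 = d9 xor 20 = f9
byte 6: (80 xor f1) xor 2d = 71 xor 2d = 5c

a17e072640f95c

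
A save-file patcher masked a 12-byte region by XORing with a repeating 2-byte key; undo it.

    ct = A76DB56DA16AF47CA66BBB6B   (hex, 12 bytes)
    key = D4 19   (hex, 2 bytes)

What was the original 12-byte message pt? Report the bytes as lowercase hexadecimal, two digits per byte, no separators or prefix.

The 2-byte key repeats, so the effective keystream is d4 19 d4 19 d4 19 d4 19 d4 19 d4 19.
byte 0: a7 xor d4 = 73
byte 1: 6d xor 19 = 74
byte 2: b5 xor d4 = 61
byte 3: 6d xor 19 = 74
byte 4: a1 xor d4 = 75
byte 5: 6a xor 19 = 73
byte 6: f4 xor d4 = 20
byte 7: 7c xor 19 = 65
byte 8: a6 xor d4 = 72
byte 9: 6b xor 19 = 72
byte 10: bb xor d4 = 6f
byte 11: 6b xor 19 = 72

737461747573206572726f72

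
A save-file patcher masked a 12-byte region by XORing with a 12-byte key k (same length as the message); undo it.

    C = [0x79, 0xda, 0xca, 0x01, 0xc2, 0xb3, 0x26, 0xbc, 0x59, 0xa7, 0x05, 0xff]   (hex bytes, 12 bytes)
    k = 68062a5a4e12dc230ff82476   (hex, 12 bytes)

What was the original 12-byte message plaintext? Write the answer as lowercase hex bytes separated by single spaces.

11 dc e0 5b 8c a1 fa 9f 56 5f 21 89

byte 0: 01111001 ⊕ 01101000 = 00010001
byte 1: 11011010 ⊕ 00000110 = 11011100
byte 2: 11001010 ⊕ 00101010 = 11100000
byte 3: 00000001 ⊕ 01011010 = 01011011
byte 4: 11000010 ⊕ 01001110 = 10001100
byte 5: 10110011 ⊕ 00010010 = 10100001
byte 6: 00100110 ⊕ 11011100 = 11111010
byte 7: 10111100 ⊕ 00100011 = 10011111
byte 8: 01011001 ⊕ 00001111 = 01010110
byte 9: 10100111 ⊕ 11111000 = 01011111
byte 10: 00000101 ⊕ 00100100 = 00100001
byte 11: 11111111 ⊕ 01110110 = 10001001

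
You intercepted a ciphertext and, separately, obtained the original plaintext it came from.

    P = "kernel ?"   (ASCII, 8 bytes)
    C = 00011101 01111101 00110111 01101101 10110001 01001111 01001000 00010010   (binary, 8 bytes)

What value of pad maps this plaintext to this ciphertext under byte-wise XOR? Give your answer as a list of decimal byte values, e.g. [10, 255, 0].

[118, 24, 69, 3, 212, 35, 104, 45]

Since C = P ⊕ pad, XORing both sides with P gives pad = P ⊕ C.
6b XOR 1d = 76
65 XOR 7d = 18
72 XOR 37 = 45
6e XOR 6d = 03
65 XOR b1 = d4
6c XOR 4f = 23
20 XOR 48 = 68
3f XOR 12 = 2d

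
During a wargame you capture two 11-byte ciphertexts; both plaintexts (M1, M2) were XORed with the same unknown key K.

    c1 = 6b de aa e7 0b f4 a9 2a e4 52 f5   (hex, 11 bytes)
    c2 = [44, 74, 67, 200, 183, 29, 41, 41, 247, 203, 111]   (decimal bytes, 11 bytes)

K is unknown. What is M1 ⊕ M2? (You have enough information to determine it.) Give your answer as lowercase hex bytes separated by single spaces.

c1 ⊕ c2 = (M1 ⊕ K) ⊕ (M2 ⊕ K) = M1 ⊕ M2 — the shared key cancels under XOR.
byte 0: 01101011 ^ 00101100 = 01000111
byte 1: 11011110 ^ 01001010 = 10010100
byte 2: 10101010 ^ 01000011 = 11101001
byte 3: 11100111 ^ 11001000 = 00101111
byte 4: 00001011 ^ 10110111 = 10111100
byte 5: 11110100 ^ 00011101 = 11101001
byte 6: 10101001 ^ 00101001 = 10000000
byte 7: 00101010 ^ 00101001 = 00000011
byte 8: 11100100 ^ 11110111 = 00010011
byte 9: 01010010 ^ 11001011 = 10011001
byte 10: 11110101 ^ 01101111 = 10011010

47 94 e9 2f bc e9 80 03 13 99 9a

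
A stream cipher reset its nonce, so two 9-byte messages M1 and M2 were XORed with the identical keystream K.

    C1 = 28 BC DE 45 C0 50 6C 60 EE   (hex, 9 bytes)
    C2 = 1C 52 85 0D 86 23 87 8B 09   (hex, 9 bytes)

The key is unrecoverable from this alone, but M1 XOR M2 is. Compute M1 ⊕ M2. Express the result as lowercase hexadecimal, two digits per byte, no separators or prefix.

C1 ⊕ C2 = (M1 ⊕ K) ⊕ (M2 ⊕ K) = M1 ⊕ M2 — the shared key cancels under XOR.
byte 0: 28 XOR 1c = 34
byte 1: bc XOR 52 = ee
byte 2: de XOR 85 = 5b
byte 3: 45 XOR 0d = 48
byte 4: c0 XOR 86 = 46
byte 5: 50 XOR 23 = 73
byte 6: 6c XOR 87 = eb
byte 7: 60 XOR 8b = eb
byte 8: ee XOR 09 = e7

34ee5b484673ebebe7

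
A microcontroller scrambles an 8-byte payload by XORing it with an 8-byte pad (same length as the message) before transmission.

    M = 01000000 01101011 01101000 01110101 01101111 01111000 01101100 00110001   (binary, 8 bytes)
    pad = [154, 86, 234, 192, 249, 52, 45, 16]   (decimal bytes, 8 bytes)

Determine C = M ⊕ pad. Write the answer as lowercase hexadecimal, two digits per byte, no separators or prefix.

da3d82b5964c4121

XOR is its own inverse, so applying the key byte-wise gives the result directly.
01000000 ⊕ 10011010 = 11011010
01101011 ⊕ 01010110 = 00111101
01101000 ⊕ 11101010 = 10000010
01110101 ⊕ 11000000 = 10110101
01101111 ⊕ 11111001 = 10010110
01111000 ⊕ 00110100 = 01001100
01101100 ⊕ 00101101 = 01000001
00110001 ⊕ 00010000 = 00100001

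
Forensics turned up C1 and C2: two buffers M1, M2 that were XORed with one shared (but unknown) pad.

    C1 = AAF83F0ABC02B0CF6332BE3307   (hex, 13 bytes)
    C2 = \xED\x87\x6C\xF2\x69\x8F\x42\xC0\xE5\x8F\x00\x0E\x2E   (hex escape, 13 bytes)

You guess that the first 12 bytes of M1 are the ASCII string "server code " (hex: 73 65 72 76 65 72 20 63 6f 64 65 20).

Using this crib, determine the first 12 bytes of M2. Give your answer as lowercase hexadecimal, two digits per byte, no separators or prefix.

341a218eb0ffd26ce9d9db1d

First, C1 ⊕ C2 = (M1 ⊕ K) ⊕ (M2 ⊕ K) = M1 ⊕ M2, so the key drops out. Then M2 = (M1 ⊕ M2) ⊕ M1 over the first 12 bytes.
byte 0: (aa xor ed) xor 73 = 47 xor 73 = 34
byte 1: (f8 xor 87) xor 65 = 7f xor 65 = 1a
byte 2: (3f xor 6c) xor 72 = 53 xor 72 = 21
byte 3: (0a xor f2) xor 76 = f8 xor 76 = 8e
byte 4: (bc xor 69) xor 65 = d5 xor 65 = b0
byte 5: (02 xor 8f) xor 72 = 8d xor 72 = ff
byte 6: (b0 xor 42) xor 20 = f2 xor 20 = d2
byte 7: (cf xor c0) xor 63 = 0f xor 63 = 6c
byte 8: (63 xor e5) xor 6f = 86 xor 6f = e9
byte 9: (32 xor 8f) xor 64 = bd xor 64 = d9
byte 10: (be xor 00) xor 65 = be xor 65 = db
byte 11: (33 xor 0e) xor 20 = 3d xor 20 = 1d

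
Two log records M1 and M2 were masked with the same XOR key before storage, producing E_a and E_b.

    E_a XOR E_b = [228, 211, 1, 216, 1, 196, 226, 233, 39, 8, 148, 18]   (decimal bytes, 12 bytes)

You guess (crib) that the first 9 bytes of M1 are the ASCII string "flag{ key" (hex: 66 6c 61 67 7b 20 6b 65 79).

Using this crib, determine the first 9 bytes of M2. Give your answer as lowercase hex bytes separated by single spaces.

82 bf 60 bf 7a e4 89 8c 5e

Since E_a ⊕ E_b = M1 ⊕ M2, XORing with the guessed M1 bytes yields the corresponding M2 bytes: M2 = (E_a ⊕ E_b) ⊕ M1.
byte 0: e4 XOR 66 = 82
byte 1: d3 XOR 6c = bf
byte 2: 01 XOR 61 = 60
byte 3: d8 XOR 67 = bf
byte 4: 01 XOR 7b = 7a
byte 5: c4 XOR 20 = e4
byte 6: e2 XOR 6b = 89
byte 7: e9 XOR 65 = 8c
byte 8: 27 XOR 79 = 5e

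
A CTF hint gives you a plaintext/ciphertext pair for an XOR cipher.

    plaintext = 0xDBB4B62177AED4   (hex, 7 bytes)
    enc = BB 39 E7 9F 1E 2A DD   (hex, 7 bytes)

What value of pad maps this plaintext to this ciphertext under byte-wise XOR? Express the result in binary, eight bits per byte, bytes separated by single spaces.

01100000 10001101 01010001 10111110 01101001 10000100 00001001

Since enc = plaintext ⊕ pad, XORing both sides with plaintext gives pad = plaintext ⊕ enc.
byte 0: db XOR bb = 60
byte 1: b4 XOR 39 = 8d
byte 2: b6 XOR e7 = 51
byte 3: 21 XOR 9f = be
byte 4: 77 XOR 1e = 69
byte 5: ae XOR 2a = 84
byte 6: d4 XOR dd = 09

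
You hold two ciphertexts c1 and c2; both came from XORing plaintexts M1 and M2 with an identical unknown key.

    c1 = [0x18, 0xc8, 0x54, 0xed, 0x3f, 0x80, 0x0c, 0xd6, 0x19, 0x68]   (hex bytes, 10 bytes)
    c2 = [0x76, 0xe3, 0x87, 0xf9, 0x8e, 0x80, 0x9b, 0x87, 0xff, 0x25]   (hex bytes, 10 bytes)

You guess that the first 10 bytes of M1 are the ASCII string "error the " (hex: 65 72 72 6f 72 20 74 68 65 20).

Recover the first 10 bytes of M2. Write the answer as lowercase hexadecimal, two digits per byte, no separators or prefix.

First, c1 ⊕ c2 = (M1 ⊕ K) ⊕ (M2 ⊕ K) = M1 ⊕ M2, so the key drops out. Then M2 = (M1 ⊕ M2) ⊕ M1 over the first 10 bytes.
byte 0: (18 ⊕ 76) ⊕ 65 = 6e ⊕ 65 = 0b
byte 1: (c8 ⊕ e3) ⊕ 72 = 2b ⊕ 72 = 59
byte 2: (54 ⊕ 87) ⊕ 72 = d3 ⊕ 72 = a1
byte 3: (ed ⊕ f9) ⊕ 6f = 14 ⊕ 6f = 7b
byte 4: (3f ⊕ 8e) ⊕ 72 = b1 ⊕ 72 = c3
byte 5: (80 ⊕ 80) ⊕ 20 = 00 ⊕ 20 = 20
byte 6: (0c ⊕ 9b) ⊕ 74 = 97 ⊕ 74 = e3
byte 7: (d6 ⊕ 87) ⊕ 68 = 51 ⊕ 68 = 39
byte 8: (19 ⊕ ff) ⊕ 65 = e6 ⊕ 65 = 83
byte 9: (68 ⊕ 25) ⊕ 20 = 4d ⊕ 20 = 6d

0b59a17bc320e339836d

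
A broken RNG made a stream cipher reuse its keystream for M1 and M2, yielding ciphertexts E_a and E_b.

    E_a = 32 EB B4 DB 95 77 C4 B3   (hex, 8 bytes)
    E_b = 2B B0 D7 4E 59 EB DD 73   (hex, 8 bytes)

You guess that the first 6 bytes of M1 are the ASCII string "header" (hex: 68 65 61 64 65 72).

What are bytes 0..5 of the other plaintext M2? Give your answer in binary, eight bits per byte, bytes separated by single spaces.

01110001 00111110 00000010 11110001 10101001 11101110

First, E_a ⊕ E_b = (M1 ⊕ K) ⊕ (M2 ⊕ K) = M1 ⊕ M2, so the key drops out. Then M2 = (M1 ⊕ M2) ⊕ M1 over the first 6 bytes.
byte 0: (32 ^ 2b) ^ 68 = 19 ^ 68 = 71
byte 1: (eb ^ b0) ^ 65 = 5b ^ 65 = 3e
byte 2: (b4 ^ d7) ^ 61 = 63 ^ 61 = 02
byte 3: (db ^ 4e) ^ 64 = 95 ^ 64 = f1
byte 4: (95 ^ 59) ^ 65 = cc ^ 65 = a9
byte 5: (77 ^ eb) ^ 72 = 9c ^ 72 = ee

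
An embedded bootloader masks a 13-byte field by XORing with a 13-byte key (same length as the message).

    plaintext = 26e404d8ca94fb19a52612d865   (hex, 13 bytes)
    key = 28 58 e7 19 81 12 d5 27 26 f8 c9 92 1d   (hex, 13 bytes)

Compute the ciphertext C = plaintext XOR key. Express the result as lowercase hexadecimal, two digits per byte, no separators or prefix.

XOR is its own inverse, so applying the key byte-wise gives the result directly.
00100110 xor 00101000 = 00001110
11100100 xor 01011000 = 10111100
00000100 xor 11100111 = 11100011
11011000 xor 00011001 = 11000001
11001010 xor 10000001 = 01001011
10010100 xor 00010010 = 10000110
11111011 xor 11010101 = 00101110
00011001 xor 00100111 = 00111110
10100101 xor 00100110 = 10000011
00100110 xor 11111000 = 11011110
00010010 xor 11001001 = 11011011
11011000 xor 10010010 = 01001010
01100101 xor 00011101 = 01111000

0ebce3c14b862e3e83dedb4a78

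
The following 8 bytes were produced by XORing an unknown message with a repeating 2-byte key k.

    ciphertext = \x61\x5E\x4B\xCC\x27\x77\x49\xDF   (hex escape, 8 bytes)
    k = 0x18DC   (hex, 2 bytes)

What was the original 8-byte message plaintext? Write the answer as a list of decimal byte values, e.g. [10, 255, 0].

The 2-byte key repeats, so the effective keystream is 18 dc 18 dc 18 dc 18 dc.
byte 0: 01100001 XOR 00011000 = 01111001
byte 1: 01011110 XOR 11011100 = 10000010
byte 2: 01001011 XOR 00011000 = 01010011
byte 3: 11001100 XOR 11011100 = 00010000
byte 4: 00100111 XOR 00011000 = 00111111
byte 5: 01110111 XOR 11011100 = 10101011
byte 6: 01001001 XOR 00011000 = 01010001
byte 7: 11011111 XOR 11011100 = 00000011

[121, 130, 83, 16, 63, 171, 81, 3]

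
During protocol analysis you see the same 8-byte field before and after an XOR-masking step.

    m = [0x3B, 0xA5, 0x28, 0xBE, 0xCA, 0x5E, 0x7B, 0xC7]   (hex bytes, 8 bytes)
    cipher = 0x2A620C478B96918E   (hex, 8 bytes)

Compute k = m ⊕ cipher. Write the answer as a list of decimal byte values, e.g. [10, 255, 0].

[17, 199, 36, 249, 65, 200, 234, 73]

Since cipher = m ⊕ k, XORing both sides with m gives k = m ⊕ cipher.
3b ⊕ 2a = 11
a5 ⊕ 62 = c7
28 ⊕ 0c = 24
be ⊕ 47 = f9
ca ⊕ 8b = 41
5e ⊕ 96 = c8
7b ⊕ 91 = ea
c7 ⊕ 8e = 49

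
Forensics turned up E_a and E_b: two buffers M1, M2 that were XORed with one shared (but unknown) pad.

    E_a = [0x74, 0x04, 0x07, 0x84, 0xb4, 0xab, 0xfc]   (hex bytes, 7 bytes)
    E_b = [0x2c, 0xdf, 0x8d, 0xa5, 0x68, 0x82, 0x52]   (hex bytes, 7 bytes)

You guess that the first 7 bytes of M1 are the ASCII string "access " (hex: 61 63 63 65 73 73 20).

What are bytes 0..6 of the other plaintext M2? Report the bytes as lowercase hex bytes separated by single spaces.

First, E_a ⊕ E_b = (M1 ⊕ K) ⊕ (M2 ⊕ K) = M1 ⊕ M2, so the key drops out. Then M2 = (M1 ⊕ M2) ⊕ M1 over the first 7 bytes.
byte 0: (74 ^ 2c) ^ 61 = 58 ^ 61 = 39
byte 1: (04 ^ df) ^ 63 = db ^ 63 = b8
byte 2: (07 ^ 8d) ^ 63 = 8a ^ 63 = e9
byte 3: (84 ^ a5) ^ 65 = 21 ^ 65 = 44
byte 4: (b4 ^ 68) ^ 73 = dc ^ 73 = af
byte 5: (ab ^ 82) ^ 73 = 29 ^ 73 = 5a
byte 6: (fc ^ 52) ^ 20 = ae ^ 20 = 8e

39 b8 e9 44 af 5a 8e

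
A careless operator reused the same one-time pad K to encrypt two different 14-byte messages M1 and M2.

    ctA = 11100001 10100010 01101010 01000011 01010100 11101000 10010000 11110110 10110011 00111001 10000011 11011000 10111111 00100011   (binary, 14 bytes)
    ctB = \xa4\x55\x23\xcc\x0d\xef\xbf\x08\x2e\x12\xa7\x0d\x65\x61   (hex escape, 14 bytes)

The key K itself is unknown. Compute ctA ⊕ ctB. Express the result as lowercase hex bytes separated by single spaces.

ctA ⊕ ctB = (M1 ⊕ K) ⊕ (M2 ⊕ K) = M1 ⊕ M2 — the shared key cancels under XOR.
e1 ^ a4 = 45
a2 ^ 55 = f7
6a ^ 23 = 49
43 ^ cc = 8f
54 ^ 0d = 59
e8 ^ ef = 07
90 ^ bf = 2f
f6 ^ 08 = fe
b3 ^ 2e = 9d
39 ^ 12 = 2b
83 ^ a7 = 24
d8 ^ 0d = d5
bf ^ 65 = da
23 ^ 61 = 42

45 f7 49 8f 59 07 2f fe 9d 2b 24 d5 da 42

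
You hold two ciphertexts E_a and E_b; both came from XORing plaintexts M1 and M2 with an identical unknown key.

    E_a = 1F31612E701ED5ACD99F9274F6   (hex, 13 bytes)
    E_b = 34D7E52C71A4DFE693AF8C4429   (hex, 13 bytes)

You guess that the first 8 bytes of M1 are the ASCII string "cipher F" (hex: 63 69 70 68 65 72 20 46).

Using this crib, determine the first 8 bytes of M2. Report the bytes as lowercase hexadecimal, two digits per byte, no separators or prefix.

First, E_a ⊕ E_b = (M1 ⊕ K) ⊕ (M2 ⊕ K) = M1 ⊕ M2, so the key drops out. Then M2 = (M1 ⊕ M2) ⊕ M1 over the first 8 bytes.
byte 0: (1f ⊕ 34) ⊕ 63 = 2b ⊕ 63 = 48
byte 1: (31 ⊕ d7) ⊕ 69 = e6 ⊕ 69 = 8f
byte 2: (61 ⊕ e5) ⊕ 70 = 84 ⊕ 70 = f4
byte 3: (2e ⊕ 2c) ⊕ 68 = 02 ⊕ 68 = 6a
byte 4: (70 ⊕ 71) ⊕ 65 = 01 ⊕ 65 = 64
byte 5: (1e ⊕ a4) ⊕ 72 = ba ⊕ 72 = c8
byte 6: (d5 ⊕ df) ⊕ 20 = 0a ⊕ 20 = 2a
byte 7: (ac ⊕ e6) ⊕ 46 = 4a ⊕ 46 = 0c

488ff46a64c82a0c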